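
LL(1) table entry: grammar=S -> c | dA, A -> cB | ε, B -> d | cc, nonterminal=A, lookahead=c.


For [A, c]: 'c' ∈ FIRST(cB)
Entry: A -> cB


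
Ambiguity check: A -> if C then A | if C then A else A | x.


dangling else: 'if C then if C then x else x' parses two ways
Ambiguous


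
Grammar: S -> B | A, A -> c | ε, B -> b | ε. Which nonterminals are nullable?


A nonterminal is nullable iff some alternative derives ε (directly, or every symbol in it is nullable)
Nullable: {A, B, S}


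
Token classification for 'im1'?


Pattern: letter/underscore followed by alphanumerics, not a keyword
Type: IDENTIFIER


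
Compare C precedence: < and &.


'<' is relational (level 7); '&' is bitwise AND (level 5)
Higher level binds tighter
'<' has higher precedence than '&'


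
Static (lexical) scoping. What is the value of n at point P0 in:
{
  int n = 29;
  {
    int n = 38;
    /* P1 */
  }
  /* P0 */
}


n declared in the same block as P0
n = 29


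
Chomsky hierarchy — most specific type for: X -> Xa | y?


Left-linear: every RHS is a terminal or one nonterminal followed by a terminal
Classification: Type 3 (Regular)


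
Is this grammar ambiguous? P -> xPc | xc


balanced x^n…c^n: each string has a unique parse
Unambiguous


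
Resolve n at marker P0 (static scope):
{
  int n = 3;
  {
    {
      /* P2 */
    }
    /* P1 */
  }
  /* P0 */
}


n declared in the same block as P0
n = 3


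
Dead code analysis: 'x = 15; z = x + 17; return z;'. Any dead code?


x is read by z's definition; z is returned
No dead code


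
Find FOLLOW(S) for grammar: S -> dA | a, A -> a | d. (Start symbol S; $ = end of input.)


$ ∈ FOLLOW(S). For each A -> αBβ: add FIRST(β)\{ε} to FOLLOW(B); if β nullable, add FOLLOW(A).
FOLLOW(S) = {$}


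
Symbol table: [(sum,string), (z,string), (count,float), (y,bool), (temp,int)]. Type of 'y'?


Lookup 'y' → type bool


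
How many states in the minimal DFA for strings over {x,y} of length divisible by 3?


Track length mod 3: states 0..2, accept at 0
Minimal DFA: 3 states


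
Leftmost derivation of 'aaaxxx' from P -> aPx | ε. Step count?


Derivation: P => aPx => aaPxx => aaaPxxx => aaaxxx
Steps: 4


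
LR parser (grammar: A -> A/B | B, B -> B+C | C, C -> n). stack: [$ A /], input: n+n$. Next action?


no handle ('A/' is not any RHS); shift 'n'
Action: shift


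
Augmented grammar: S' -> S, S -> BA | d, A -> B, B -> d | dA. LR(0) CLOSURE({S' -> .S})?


Start: S' -> .S
For each item with dot before a nonterminal B, add B -> .γ for every B-production
Closure: [S' -> .S, S -> .BA, S -> .d, B -> .d, B -> .dA]


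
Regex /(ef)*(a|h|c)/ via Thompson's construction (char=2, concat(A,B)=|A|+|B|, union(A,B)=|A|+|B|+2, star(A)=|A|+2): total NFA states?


Syntax tree has 5 char leaf(s), 2 union(s), 1 star(s)
chars contribute 5×2 = 10; each union adds +2; each star adds +2
Total: 10 + 4 + 2 = 16 states


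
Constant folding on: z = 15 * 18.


15 * 18 = 270 at compile time
Optimized: z = 270


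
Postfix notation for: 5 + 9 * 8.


* has higher precedence, evaluate 9*8 first
Postfix: 5 9 8 * +


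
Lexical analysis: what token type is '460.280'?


Pattern: digits with a decimal point
Type: FLOAT_LITERAL


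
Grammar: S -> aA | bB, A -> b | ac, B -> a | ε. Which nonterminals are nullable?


A nonterminal is nullable iff some alternative derives ε (directly, or every symbol in it is nullable)
Nullable: {B}


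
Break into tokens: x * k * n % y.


Scan left to right, longest-match per lexeme
Tokens: ID(x), OP(*), ID(k), OP(*), ID(n), OP(%), ID(y)


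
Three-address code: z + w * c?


Break into single-operator statements:
t1 = w * c
t2 = z + t1


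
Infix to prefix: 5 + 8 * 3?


'*' binds tighter: tree is (+ 5 (* 8 3))
Prefix: + 5 * 8 3


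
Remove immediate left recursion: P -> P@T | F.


Left-recursive alternatives: P@T; non-recursive: F
Introduce P': P -> FP', P' -> @TP' | ε


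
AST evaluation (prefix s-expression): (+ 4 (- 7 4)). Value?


Evaluate inner: (- 7 4) = 3
Evaluate root: (+ 4 3) = 7
Result: 7


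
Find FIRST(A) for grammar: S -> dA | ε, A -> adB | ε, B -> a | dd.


Per alternative of A: FIRST(adB) = {a}; FIRST(ε) = {ε}
FIRST(A) = {a, ε}


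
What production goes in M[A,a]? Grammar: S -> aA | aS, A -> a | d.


For [A, a]: 'a' ∈ FIRST(a)
Entry: A -> a


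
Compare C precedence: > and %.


'%' is multiplicative (level 10); '>' is relational (level 7)
Higher level binds tighter
'%' has higher precedence than '>'


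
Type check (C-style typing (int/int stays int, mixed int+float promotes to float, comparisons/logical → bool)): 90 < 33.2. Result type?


Operand types: int < float
Rule: comparison yields bool
Result type: bool


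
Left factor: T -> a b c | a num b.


Common prefix: 'a'
Factored: T -> a T', T' -> b c | num b


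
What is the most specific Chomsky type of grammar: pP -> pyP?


LHS has context (more than one symbol) and |LHS| ≤ |RHS|
Classification: Type 1 (Context-Sensitive)


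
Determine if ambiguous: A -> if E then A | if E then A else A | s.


dangling else: 'if E then if E then s else s' parses two ways
Ambiguous


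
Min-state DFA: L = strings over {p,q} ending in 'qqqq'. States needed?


Track the longest suffix of input matching a prefix of 'qqqq': 5 classes (prefixes of length 0..4)
Minimal DFA: 5 states


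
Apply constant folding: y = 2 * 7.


2 * 7 = 14 at compile time
Optimized: y = 14


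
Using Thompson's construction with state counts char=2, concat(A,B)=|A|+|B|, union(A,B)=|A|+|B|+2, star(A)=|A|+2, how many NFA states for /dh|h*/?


Syntax tree has 3 char leaf(s), 1 union(s), 1 star(s)
chars contribute 3×2 = 6; each union adds +2; each star adds +2
Total: 6 + 2 + 2 = 10 states


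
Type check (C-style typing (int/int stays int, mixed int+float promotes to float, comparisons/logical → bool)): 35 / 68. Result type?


Operand types: int / int
Rule: mixed int/float promotes to float; int/int stays int
Result type: int


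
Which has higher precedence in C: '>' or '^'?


'>' is relational (level 7); '^' is bitwise XOR (level 4)
Higher level binds tighter
'>' has higher precedence than '^'


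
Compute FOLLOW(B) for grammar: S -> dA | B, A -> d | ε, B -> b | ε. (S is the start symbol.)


$ ∈ FOLLOW(S). For each A -> αBβ: add FIRST(β)\{ε} to FOLLOW(B); if β nullable, add FOLLOW(A).
FOLLOW(B) = {$}


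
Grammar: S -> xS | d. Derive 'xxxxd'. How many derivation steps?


Derivation: S => xS => xxS => xxxS => xxxxS => xxxxd
Steps: 5


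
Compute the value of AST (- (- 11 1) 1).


Evaluate inner: (- 11 1) = 10
Evaluate root: (- 10 1) = 9
Result: 9


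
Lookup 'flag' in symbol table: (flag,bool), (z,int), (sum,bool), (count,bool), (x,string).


Lookup 'flag' → type bool


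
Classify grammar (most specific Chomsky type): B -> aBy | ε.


Single nonterminal LHS, but a^n y^n is not regular
Classification: Type 2 (Context-Free)


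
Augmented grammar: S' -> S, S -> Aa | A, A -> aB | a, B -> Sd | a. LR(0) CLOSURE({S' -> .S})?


Start: S' -> .S
For each item with dot before a nonterminal B, add B -> .γ for every B-production
Closure: [S' -> .S, S -> .Aa, S -> .A, A -> .aB, A -> .a]


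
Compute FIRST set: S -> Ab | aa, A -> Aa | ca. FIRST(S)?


Per alternative of S: FIRST(Ab) = {c}; FIRST(aa) = {a}
FIRST(S) = {a, c}


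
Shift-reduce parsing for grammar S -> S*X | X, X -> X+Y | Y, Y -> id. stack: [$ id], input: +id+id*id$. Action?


'id' on top is the handle for Y -> id
Action: reduce (Y -> id)


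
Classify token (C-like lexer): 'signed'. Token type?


Pattern: reserved word
Type: KEYWORD


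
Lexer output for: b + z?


Scan left to right, longest-match per lexeme
Tokens: ID(b), OP(+), ID(z)


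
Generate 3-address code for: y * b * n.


Break into single-operator statements:
t1 = y * b
t2 = t1 * n


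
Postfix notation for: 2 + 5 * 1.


* has higher precedence, evaluate 5*1 first
Postfix: 2 5 1 * +


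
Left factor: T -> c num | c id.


Common prefix: 'c'
Factored: T -> c T', T' -> num | id


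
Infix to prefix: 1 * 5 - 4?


left-to-right (same/higher precedence on left): tree is (- (* 1 5) 4)
Prefix: - * 1 5 4


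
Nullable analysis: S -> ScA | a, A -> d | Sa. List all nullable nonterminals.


A nonterminal is nullable iff some alternative derives ε (directly, or every symbol in it is nullable)
Nullable: {}


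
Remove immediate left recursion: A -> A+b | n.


Left-recursive alternatives: A+b; non-recursive: n
Introduce A': A -> nA', A' -> +bA' | ε


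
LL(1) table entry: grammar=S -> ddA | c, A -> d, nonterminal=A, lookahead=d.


For [A, d]: 'd' ∈ FIRST(d)
Entry: A -> d


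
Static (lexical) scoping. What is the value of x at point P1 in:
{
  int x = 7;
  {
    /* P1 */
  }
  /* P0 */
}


P1's block does not declare x; resolves to the enclosing declaration at depth 0
x = 7


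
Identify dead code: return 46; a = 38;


statement follows a return and is unreachable
Dead: 'a = 38'


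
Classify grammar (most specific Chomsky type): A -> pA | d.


Right-linear: every RHS is a terminal or a terminal followed by one nonterminal
Classification: Type 3 (Regular)


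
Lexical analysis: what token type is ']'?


Pattern: delimiter/punctuation
Type: PUNCTUATION


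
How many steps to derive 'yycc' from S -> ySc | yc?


Derivation: S => ySc => yycc
Steps: 2


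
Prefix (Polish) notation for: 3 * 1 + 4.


left-to-right (same/higher precedence on left): tree is (+ (* 3 1) 4)
Prefix: + * 3 1 4


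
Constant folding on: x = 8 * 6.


8 * 6 = 48 at compile time
Optimized: x = 48


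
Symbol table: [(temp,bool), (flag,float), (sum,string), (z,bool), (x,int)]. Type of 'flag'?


Lookup 'flag' → type float


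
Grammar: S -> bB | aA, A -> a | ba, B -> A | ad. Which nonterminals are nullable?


A nonterminal is nullable iff some alternative derives ε (directly, or every symbol in it is nullable)
Nullable: {}


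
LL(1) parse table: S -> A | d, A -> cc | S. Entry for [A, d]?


For [A, d]: 'd' ∈ FIRST(S)
Entry: A -> S


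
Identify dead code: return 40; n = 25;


statement follows a return and is unreachable
Dead: 'n = 25'


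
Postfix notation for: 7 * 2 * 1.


Left to right (same or higher precedence on left)
Postfix: 7 2 * 1 *


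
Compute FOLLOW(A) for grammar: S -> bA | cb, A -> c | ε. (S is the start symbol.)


$ ∈ FOLLOW(S). For each A -> αBβ: add FIRST(β)\{ε} to FOLLOW(B); if β nullable, add FOLLOW(A).
FOLLOW(A) = {$}


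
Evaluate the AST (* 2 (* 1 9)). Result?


Evaluate inner: (* 1 9) = 9
Evaluate root: (* 2 9) = 18
Result: 18


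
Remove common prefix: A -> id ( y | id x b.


Common prefix: 'id'
Factored: A -> id A', A' -> ( y | x b


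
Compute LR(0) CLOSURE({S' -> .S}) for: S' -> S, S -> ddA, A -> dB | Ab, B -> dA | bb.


Start: S' -> .S
For each item with dot before a nonterminal B, add B -> .γ for every B-production
Closure: [S' -> .S, S -> .ddA]


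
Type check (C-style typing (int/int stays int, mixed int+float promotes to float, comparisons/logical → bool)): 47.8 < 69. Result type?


Operand types: float < int
Rule: comparison yields bool
Result type: bool


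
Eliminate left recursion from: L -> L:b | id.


Left-recursive alternatives: L:b; non-recursive: id
Introduce L': L -> idL', L' -> :bL' | ε


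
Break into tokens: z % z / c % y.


Scan left to right, longest-match per lexeme
Tokens: ID(z), OP(%), ID(z), OP(/), ID(c), OP(%), ID(y)


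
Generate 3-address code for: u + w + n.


Break into single-operator statements:
t1 = u + w
t2 = t1 + n


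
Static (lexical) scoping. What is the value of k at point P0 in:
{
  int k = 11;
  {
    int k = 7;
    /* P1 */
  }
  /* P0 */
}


k declared in the same block as P0
k = 11


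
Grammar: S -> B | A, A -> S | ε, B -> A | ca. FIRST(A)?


Per alternative of A: FIRST(S) = {c, ε}; FIRST(ε) = {ε}
FIRST(A) = {c, ε}


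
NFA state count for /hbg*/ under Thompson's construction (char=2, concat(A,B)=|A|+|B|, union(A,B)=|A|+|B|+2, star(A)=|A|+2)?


Syntax tree has 3 char leaf(s), 0 union(s), 1 star(s)
chars contribute 3×2 = 6; each union adds +2; each star adds +2
Total: 6 + 0 + 2 = 8 states


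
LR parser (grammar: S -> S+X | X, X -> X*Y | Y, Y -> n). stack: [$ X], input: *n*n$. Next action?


shift '*' to continue X -> X*Y
Action: shift


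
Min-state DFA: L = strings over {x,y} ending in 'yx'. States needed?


Track the longest suffix of input matching a prefix of 'yx': 3 classes (prefixes of length 0..2)
Minimal DFA: 3 states


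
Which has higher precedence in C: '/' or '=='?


'/' is multiplicative (level 10); '==' is equality (level 6)
Higher level binds tighter
'/' has higher precedence than '=='


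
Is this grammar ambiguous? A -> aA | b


right-linear, alternatives start with distinct terminals 'a' vs 'b': unique leftmost derivation
Unambiguous


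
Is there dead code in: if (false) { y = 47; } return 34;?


condition is constant false, so the whole block is unreachable
Dead: 'if (false) { y = 47; }'


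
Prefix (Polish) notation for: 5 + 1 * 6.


'*' binds tighter: tree is (+ 5 (* 1 6))
Prefix: + 5 * 1 6


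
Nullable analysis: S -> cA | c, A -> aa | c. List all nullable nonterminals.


A nonterminal is nullable iff some alternative derives ε (directly, or every symbol in it is nullable)
Nullable: {}


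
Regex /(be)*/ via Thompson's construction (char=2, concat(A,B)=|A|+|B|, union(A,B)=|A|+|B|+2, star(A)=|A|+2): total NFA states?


Syntax tree has 2 char leaf(s), 0 union(s), 1 star(s)
chars contribute 2×2 = 4; each union adds +2; each star adds +2
Total: 4 + 0 + 2 = 6 states


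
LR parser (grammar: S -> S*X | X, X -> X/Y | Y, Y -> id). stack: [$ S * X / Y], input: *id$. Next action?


handle 'X/Y' on top
Action: reduce (X -> X/Y)


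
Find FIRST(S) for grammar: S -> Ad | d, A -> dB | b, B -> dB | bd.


Per alternative of S: FIRST(Ad) = {b, d}; FIRST(d) = {d}
FIRST(S) = {b, d}


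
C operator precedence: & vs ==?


'==' is equality (level 6); '&' is bitwise AND (level 5)
Higher level binds tighter
'==' has higher precedence than '&'


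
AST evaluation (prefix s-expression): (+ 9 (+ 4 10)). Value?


Evaluate inner: (+ 4 10) = 14
Evaluate root: (+ 9 14) = 23
Result: 23


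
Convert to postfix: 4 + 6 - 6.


Left to right (same or higher precedence on left)
Postfix: 4 6 + 6 -


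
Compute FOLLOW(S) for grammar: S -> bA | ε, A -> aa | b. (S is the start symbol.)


$ ∈ FOLLOW(S). For each A -> αBβ: add FIRST(β)\{ε} to FOLLOW(B); if β nullable, add FOLLOW(A).
FOLLOW(S) = {$}


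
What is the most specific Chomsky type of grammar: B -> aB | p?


Right-linear: every RHS is a terminal or a terminal followed by one nonterminal
Classification: Type 3 (Regular)


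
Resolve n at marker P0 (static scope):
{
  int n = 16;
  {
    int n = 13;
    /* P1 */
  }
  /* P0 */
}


n declared in the same block as P0
n = 16


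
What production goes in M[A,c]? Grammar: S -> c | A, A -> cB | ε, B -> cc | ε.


For [A, c]: 'c' ∈ FIRST(cB)
Entry: A -> cB


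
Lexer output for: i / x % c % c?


Scan left to right, longest-match per lexeme
Tokens: ID(i), OP(/), ID(x), OP(%), ID(c), OP(%), ID(c)


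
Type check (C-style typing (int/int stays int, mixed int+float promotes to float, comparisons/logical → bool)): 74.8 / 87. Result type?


Operand types: float / int
Rule: mixed int/float promotes to float; int/int stays int
Result type: float


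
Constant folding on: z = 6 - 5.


6 - 5 = 1 at compile time
Optimized: z = 1


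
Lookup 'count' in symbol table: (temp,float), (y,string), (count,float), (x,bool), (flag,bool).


Lookup 'count' → type float


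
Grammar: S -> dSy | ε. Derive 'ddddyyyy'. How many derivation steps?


Derivation: S => dSy => ddSyy => dddSyyy => ddddSyyyy => ddddyyyy
Steps: 5


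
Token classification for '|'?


Pattern: operator symbol
Type: OPERATOR


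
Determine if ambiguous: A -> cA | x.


right-linear, alternatives start with distinct terminals 'c' vs 'x': unique leftmost derivation
Unambiguous


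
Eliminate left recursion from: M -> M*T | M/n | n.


Left-recursive alternatives: M*T, M/n; non-recursive: n
Introduce M': M -> nM', M' -> *TM' | /nM' | ε


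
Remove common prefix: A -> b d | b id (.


Common prefix: 'b'
Factored: A -> b A', A' -> d | id (


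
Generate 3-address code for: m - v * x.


Break into single-operator statements:
t1 = v * x
t2 = m - t1


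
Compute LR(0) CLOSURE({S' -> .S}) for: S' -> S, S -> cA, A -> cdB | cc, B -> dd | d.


Start: S' -> .S
For each item with dot before a nonterminal B, add B -> .γ for every B-production
Closure: [S' -> .S, S -> .cA]


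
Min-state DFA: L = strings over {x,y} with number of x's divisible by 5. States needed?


Track (count of x) mod 5: states 0..4, accept at 0
Minimal DFA: 5 states


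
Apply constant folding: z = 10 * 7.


10 * 7 = 70 at compile time
Optimized: z = 70


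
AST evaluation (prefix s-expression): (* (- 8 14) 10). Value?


Evaluate inner: (- 8 14) = -6
Evaluate root: (* -6 10) = -60
Result: -60


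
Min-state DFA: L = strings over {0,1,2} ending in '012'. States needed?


Track the longest suffix of input matching a prefix of '012': 4 classes (prefixes of length 0..3)
Minimal DFA: 4 states


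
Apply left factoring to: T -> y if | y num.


Common prefix: 'y'
Factored: T -> y T', T' -> if | num


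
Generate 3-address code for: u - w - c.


Break into single-operator statements:
t1 = u - w
t2 = t1 - c


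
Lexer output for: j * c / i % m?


Scan left to right, longest-match per lexeme
Tokens: ID(j), OP(*), ID(c), OP(/), ID(i), OP(%), ID(m)


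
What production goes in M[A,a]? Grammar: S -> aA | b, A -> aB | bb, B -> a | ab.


For [A, a]: 'a' ∈ FIRST(aB)
Entry: A -> aB


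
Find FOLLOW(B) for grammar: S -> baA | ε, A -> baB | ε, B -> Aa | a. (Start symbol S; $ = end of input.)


$ ∈ FOLLOW(S). For each A -> αBβ: add FIRST(β)\{ε} to FOLLOW(B); if β nullable, add FOLLOW(A).
FOLLOW(B) = {$, a}


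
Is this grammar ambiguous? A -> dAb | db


balanced d^n…b^n: each string has a unique parse
Unambiguous


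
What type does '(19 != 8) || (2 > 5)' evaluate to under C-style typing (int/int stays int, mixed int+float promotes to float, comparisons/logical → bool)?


Operand types: bool || bool
Rule: logical operators take bool operands and yield bool
Result type: bool


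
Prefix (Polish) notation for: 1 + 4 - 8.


left-to-right (same/higher precedence on left): tree is (- (+ 1 4) 8)
Prefix: - + 1 4 8


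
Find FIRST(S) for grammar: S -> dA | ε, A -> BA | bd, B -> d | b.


Per alternative of S: FIRST(dA) = {d}; FIRST(ε) = {ε}
FIRST(S) = {d, ε}


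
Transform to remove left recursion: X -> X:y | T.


Left-recursive alternatives: X:y; non-recursive: T
Introduce X': X -> TX', X' -> :yX' | ε


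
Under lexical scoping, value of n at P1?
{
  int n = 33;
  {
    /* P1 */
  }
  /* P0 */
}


P1's block does not declare n; resolves to the enclosing declaration at depth 0
n = 33


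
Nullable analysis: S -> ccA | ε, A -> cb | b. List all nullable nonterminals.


A nonterminal is nullable iff some alternative derives ε (directly, or every symbol in it is nullable)
Nullable: {S}


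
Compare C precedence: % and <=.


'%' is multiplicative (level 10); '<=' is relational (level 7)
Higher level binds tighter
'%' has higher precedence than '<='


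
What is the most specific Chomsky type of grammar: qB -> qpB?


LHS has context (more than one symbol) and |LHS| ≤ |RHS|
Classification: Type 1 (Context-Sensitive)


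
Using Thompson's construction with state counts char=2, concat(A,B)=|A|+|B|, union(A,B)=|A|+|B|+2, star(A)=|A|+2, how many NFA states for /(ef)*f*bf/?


Syntax tree has 5 char leaf(s), 0 union(s), 2 star(s)
chars contribute 5×2 = 10; each union adds +2; each star adds +2
Total: 10 + 0 + 4 = 14 states


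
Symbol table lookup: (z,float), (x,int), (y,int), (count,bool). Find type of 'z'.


Lookup 'z' → type float


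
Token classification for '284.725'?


Pattern: digits with a decimal point
Type: FLOAT_LITERAL


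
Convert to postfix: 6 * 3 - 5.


Left to right (same or higher precedence on left)
Postfix: 6 3 * 5 -


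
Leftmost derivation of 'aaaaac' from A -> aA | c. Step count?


Derivation: A => aA => aaA => aaaA => aaaaA => aaaaaA => aaaaac
Steps: 6


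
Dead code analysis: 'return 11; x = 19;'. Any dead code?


statement follows a return and is unreachable
Dead: 'x = 19'


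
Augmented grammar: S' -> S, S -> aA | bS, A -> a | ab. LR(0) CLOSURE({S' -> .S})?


Start: S' -> .S
For each item with dot before a nonterminal B, add B -> .γ for every B-production
Closure: [S' -> .S, S -> .aA, S -> .bS]


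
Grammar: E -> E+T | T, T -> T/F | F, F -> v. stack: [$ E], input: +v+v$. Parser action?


shift '+' to continue E -> E+T
Action: shift


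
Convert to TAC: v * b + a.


Break into single-operator statements:
t1 = v * b
t2 = t1 + a


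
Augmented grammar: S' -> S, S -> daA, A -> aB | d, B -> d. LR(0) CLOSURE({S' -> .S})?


Start: S' -> .S
For each item with dot before a nonterminal B, add B -> .γ for every B-production
Closure: [S' -> .S, S -> .daA]


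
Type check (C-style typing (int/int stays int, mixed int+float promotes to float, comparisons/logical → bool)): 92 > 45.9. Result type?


Operand types: int > float
Rule: comparison yields bool
Result type: bool


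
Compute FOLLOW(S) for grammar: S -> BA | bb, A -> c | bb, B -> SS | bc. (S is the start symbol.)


$ ∈ FOLLOW(S). For each A -> αBβ: add FIRST(β)\{ε} to FOLLOW(B); if β nullable, add FOLLOW(A).
FOLLOW(S) = {$, b, c}


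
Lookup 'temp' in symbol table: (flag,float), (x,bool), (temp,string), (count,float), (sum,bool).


Lookup 'temp' → type string


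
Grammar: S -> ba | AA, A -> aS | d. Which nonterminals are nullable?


A nonterminal is nullable iff some alternative derives ε (directly, or every symbol in it is nullable)
Nullable: {}


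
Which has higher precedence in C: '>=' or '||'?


'>=' is relational (level 7); '||' is logical OR (level 1)
Higher level binds tighter
'>=' has higher precedence than '||'


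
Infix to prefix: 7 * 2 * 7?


left-to-right (same/higher precedence on left): tree is (* (* 7 2) 7)
Prefix: * * 7 2 7


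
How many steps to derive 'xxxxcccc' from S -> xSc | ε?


Derivation: S => xSc => xxScc => xxxSccc => xxxxScccc => xxxxcccc
Steps: 5


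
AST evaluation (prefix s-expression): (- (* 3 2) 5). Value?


Evaluate inner: (* 3 2) = 6
Evaluate root: (- 6 5) = 1
Result: 1


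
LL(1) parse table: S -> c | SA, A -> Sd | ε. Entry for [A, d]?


For [A, d]: ε is nullable and 'd' ∈ FOLLOW(A)
Entry: A -> ε


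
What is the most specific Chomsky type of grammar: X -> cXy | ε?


Single nonterminal LHS, but c^n y^n is not regular
Classification: Type 2 (Context-Free)


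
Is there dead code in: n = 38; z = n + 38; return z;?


n is read by z's definition; z is returned
No dead code


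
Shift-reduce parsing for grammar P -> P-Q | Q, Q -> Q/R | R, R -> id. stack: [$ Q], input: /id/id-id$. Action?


shift '/' to continue Q -> Q/R
Action: shift


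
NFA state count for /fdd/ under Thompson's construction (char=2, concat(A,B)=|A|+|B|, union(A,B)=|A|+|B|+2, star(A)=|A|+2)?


Syntax tree has 3 char leaf(s), 0 union(s), 0 star(s)
chars contribute 3×2 = 6; each union adds +2; each star adds +2
Total: 6 + 0 + 0 = 6 states


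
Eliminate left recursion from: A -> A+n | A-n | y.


Left-recursive alternatives: A+n, A-n; non-recursive: y
Introduce A': A -> yA', A' -> +nA' | -nA' | ε


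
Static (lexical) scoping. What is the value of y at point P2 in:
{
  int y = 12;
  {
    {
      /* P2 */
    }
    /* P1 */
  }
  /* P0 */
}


P2's block does not declare y; resolves to the enclosing declaration at depth 0
y = 12


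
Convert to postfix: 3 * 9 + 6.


Left to right (same or higher precedence on left)
Postfix: 3 9 * 6 +


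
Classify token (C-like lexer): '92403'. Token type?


Pattern: digits only
Type: INTEGER_LITERAL


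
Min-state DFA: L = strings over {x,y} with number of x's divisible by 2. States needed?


Track (count of x) mod 2: states 0..1, accept at 0
Minimal DFA: 2 states


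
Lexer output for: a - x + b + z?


Scan left to right, longest-match per lexeme
Tokens: ID(a), OP(-), ID(x), OP(+), ID(b), OP(+), ID(z)


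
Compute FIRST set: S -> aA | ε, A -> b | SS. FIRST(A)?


Per alternative of A: FIRST(b) = {b}; FIRST(SS) = {a, ε}
FIRST(A) = {a, b, ε}


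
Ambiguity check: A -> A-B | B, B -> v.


precedence layered via separate nonterminal B: deterministic
Unambiguous


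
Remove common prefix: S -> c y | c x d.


Common prefix: 'c'
Factored: S -> c S', S' -> y | x d


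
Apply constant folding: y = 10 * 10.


10 * 10 = 100 at compile time
Optimized: y = 100


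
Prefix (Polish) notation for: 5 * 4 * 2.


left-to-right (same/higher precedence on left): tree is (* (* 5 4) 2)
Prefix: * * 5 4 2


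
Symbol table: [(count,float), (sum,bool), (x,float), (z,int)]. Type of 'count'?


Lookup 'count' → type float


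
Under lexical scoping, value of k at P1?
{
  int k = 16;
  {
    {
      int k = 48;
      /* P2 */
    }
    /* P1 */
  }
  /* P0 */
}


P1's block does not declare k; resolves to the enclosing declaration at depth 0
k = 16


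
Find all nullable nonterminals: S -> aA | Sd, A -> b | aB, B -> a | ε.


A nonterminal is nullable iff some alternative derives ε (directly, or every symbol in it is nullable)
Nullable: {B}


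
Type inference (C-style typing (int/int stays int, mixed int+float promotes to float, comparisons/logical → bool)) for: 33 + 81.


Operand types: int + int
Rule: mixed int/float promotes to float; int/int stays int
Result type: int


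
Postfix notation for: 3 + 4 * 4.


* has higher precedence, evaluate 4*4 first
Postfix: 3 4 4 * +


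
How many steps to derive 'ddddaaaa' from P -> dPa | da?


Derivation: P => dPa => ddPaa => dddPaaa => ddddaaaa
Steps: 4


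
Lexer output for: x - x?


Scan left to right, longest-match per lexeme
Tokens: ID(x), OP(-), ID(x)


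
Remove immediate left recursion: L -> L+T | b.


Left-recursive alternatives: L+T; non-recursive: b
Introduce L': L -> bL', L' -> +TL' | ε


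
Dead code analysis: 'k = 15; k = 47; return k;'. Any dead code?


first assignment to k is overwritten before any read
Dead: 'k = 15'


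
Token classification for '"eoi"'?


Pattern: double-quoted sequence
Type: STRING_LITERAL


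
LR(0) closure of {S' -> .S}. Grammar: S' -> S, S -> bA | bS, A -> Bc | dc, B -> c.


Start: S' -> .S
For each item with dot before a nonterminal B, add B -> .γ for every B-production
Closure: [S' -> .S, S -> .bA, S -> .bS]


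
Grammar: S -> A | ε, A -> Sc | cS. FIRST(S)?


Per alternative of S: FIRST(A) = {c}; FIRST(ε) = {ε}
FIRST(S) = {c, ε}


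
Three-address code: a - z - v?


Break into single-operator statements:
t1 = a - z
t2 = t1 - v


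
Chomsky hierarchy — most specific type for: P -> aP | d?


Right-linear: every RHS is a terminal or a terminal followed by one nonterminal
Classification: Type 3 (Regular)


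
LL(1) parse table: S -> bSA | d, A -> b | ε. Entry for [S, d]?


For [S, d]: 'd' ∈ FIRST(d)
Entry: S -> d


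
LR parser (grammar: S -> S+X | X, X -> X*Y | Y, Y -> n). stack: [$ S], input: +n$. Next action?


shift '+' to continue S -> S+X
Action: shift


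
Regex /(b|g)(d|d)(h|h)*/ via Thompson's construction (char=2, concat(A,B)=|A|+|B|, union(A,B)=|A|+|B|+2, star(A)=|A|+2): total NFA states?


Syntax tree has 6 char leaf(s), 3 union(s), 1 star(s)
chars contribute 6×2 = 12; each union adds +2; each star adds +2
Total: 12 + 6 + 2 = 20 states


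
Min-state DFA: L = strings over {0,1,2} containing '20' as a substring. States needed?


KMP-style automaton: 2 progress states + 1 absorbing accept = 3
Minimal DFA: 3 states


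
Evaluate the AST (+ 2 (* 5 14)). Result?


Evaluate inner: (* 5 14) = 70
Evaluate root: (+ 2 70) = 72
Result: 72


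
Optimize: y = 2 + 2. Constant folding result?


2 + 2 = 4 at compile time
Optimized: y = 4


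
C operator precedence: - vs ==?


'-' is additive (level 9); '==' is equality (level 6)
Higher level binds tighter
'-' has higher precedence than '=='


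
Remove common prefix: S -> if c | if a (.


Common prefix: 'if'
Factored: S -> if S', S' -> c | a (


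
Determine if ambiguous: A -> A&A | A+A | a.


'a&a+a' has two parse trees (no precedence encoded between & and +)
Ambiguous


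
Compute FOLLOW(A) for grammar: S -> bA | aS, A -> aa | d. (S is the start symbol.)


$ ∈ FOLLOW(S). For each A -> αBβ: add FIRST(β)\{ε} to FOLLOW(B); if β nullable, add FOLLOW(A).
FOLLOW(A) = {$}


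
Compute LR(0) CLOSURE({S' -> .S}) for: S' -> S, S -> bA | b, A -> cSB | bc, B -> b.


Start: S' -> .S
For each item with dot before a nonterminal B, add B -> .γ for every B-production
Closure: [S' -> .S, S -> .bA, S -> .b]


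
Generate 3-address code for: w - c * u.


Break into single-operator statements:
t1 = c * u
t2 = w - t1


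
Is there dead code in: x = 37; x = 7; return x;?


first assignment to x is overwritten before any read
Dead: 'x = 37'


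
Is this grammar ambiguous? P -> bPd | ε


balanced b^n…d^n: each string has a unique parse
Unambiguous


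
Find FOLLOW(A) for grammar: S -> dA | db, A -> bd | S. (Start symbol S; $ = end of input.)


$ ∈ FOLLOW(S). For each A -> αBβ: add FIRST(β)\{ε} to FOLLOW(B); if β nullable, add FOLLOW(A).
FOLLOW(A) = {$}


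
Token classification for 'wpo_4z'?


Pattern: letter/underscore followed by alphanumerics, not a keyword
Type: IDENTIFIER


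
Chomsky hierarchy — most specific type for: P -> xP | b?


Right-linear: every RHS is a terminal or a terminal followed by one nonterminal
Classification: Type 3 (Regular)


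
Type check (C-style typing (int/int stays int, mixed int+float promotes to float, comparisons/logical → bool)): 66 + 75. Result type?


Operand types: int + int
Rule: mixed int/float promotes to float; int/int stays int
Result type: int


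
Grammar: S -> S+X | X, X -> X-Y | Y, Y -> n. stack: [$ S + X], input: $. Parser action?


handle 'S+X' on top; lookahead ∈ FOLLOW(S) = {+, $}
Action: reduce (S -> S+X)


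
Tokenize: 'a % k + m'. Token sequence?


Scan left to right, longest-match per lexeme
Tokens: ID(a), OP(%), ID(k), OP(+), ID(m)


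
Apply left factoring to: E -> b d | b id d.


Common prefix: 'b'
Factored: E -> b E', E' -> d | id d


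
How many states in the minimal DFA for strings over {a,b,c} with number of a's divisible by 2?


Track (count of a) mod 2: states 0..1, accept at 0
Minimal DFA: 2 states


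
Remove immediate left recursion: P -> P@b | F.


Left-recursive alternatives: P@b; non-recursive: F
Introduce P': P -> FP', P' -> @bP' | ε


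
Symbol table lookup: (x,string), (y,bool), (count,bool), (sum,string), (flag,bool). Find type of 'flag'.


Lookup 'flag' → type bool


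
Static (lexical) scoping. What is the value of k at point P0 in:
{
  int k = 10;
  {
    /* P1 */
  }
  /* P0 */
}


k declared in the same block as P0
k = 10


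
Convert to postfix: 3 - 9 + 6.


Left to right (same or higher precedence on left)
Postfix: 3 9 - 6 +


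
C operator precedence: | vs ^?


'^' is bitwise XOR (level 4); '|' is bitwise OR (level 3)
Higher level binds tighter
'^' has higher precedence than '|'


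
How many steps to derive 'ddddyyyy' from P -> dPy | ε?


Derivation: P => dPy => ddPyy => dddPyyy => ddddPyyyy => ddddyyyy
Steps: 5


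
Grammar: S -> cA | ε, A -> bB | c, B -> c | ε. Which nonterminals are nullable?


A nonterminal is nullable iff some alternative derives ε (directly, or every symbol in it is nullable)
Nullable: {B, S}


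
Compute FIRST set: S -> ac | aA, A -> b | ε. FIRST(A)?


Per alternative of A: FIRST(b) = {b}; FIRST(ε) = {ε}
FIRST(A) = {b, ε}


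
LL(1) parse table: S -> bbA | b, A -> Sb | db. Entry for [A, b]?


For [A, b]: 'b' ∈ FIRST(Sb)
Entry: A -> Sb


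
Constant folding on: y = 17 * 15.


17 * 15 = 255 at compile time
Optimized: y = 255


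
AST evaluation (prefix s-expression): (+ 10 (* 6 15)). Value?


Evaluate inner: (* 6 15) = 90
Evaluate root: (+ 10 90) = 100
Result: 100


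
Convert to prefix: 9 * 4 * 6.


left-to-right (same/higher precedence on left): tree is (* (* 9 4) 6)
Prefix: * * 9 4 6


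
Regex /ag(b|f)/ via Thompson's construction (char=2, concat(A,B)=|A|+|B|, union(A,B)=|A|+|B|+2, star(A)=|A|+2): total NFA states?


Syntax tree has 4 char leaf(s), 1 union(s), 0 star(s)
chars contribute 4×2 = 8; each union adds +2; each star adds +2
Total: 8 + 2 + 0 = 10 states


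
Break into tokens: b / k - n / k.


Scan left to right, longest-match per lexeme
Tokens: ID(b), OP(/), ID(k), OP(-), ID(n), OP(/), ID(k)


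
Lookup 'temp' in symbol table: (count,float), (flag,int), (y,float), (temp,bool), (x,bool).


Lookup 'temp' → type bool


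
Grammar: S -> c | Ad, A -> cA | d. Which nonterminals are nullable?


A nonterminal is nullable iff some alternative derives ε (directly, or every symbol in it is nullable)
Nullable: {}


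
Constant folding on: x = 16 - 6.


16 - 6 = 10 at compile time
Optimized: x = 10


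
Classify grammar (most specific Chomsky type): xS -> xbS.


LHS has context (more than one symbol) and |LHS| ≤ |RHS|
Classification: Type 1 (Context-Sensitive)


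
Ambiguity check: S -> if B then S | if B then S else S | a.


dangling else: 'if B then if B then a else a' parses two ways
Ambiguous


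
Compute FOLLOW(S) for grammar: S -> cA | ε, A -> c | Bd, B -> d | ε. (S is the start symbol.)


$ ∈ FOLLOW(S). For each A -> αBβ: add FIRST(β)\{ε} to FOLLOW(B); if β nullable, add FOLLOW(A).
FOLLOW(S) = {$}


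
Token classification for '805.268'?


Pattern: digits with a decimal point
Type: FLOAT_LITERAL


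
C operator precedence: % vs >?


'%' is multiplicative (level 10); '>' is relational (level 7)
Higher level binds tighter
'%' has higher precedence than '>'


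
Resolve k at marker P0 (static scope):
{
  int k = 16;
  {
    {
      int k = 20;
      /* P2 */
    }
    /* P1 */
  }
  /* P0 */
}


k declared in the same block as P0
k = 16


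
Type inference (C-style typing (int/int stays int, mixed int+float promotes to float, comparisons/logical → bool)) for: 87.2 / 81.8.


Operand types: float / float
Rule: mixed int/float promotes to float; int/int stays int
Result type: float


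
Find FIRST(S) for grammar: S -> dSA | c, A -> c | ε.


Per alternative of S: FIRST(dSA) = {d}; FIRST(c) = {c}
FIRST(S) = {c, d}


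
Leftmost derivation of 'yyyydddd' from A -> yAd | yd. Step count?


Derivation: A => yAd => yyAdd => yyyAddd => yyyydddd
Steps: 4


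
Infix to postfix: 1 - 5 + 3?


Left to right (same or higher precedence on left)
Postfix: 1 5 - 3 +


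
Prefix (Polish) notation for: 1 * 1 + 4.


left-to-right (same/higher precedence on left): tree is (+ (* 1 1) 4)
Prefix: + * 1 1 4


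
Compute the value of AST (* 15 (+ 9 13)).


Evaluate inner: (+ 9 13) = 22
Evaluate root: (* 15 22) = 330
Result: 330


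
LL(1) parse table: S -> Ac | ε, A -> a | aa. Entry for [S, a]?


For [S, a]: 'a' ∈ FIRST(Ac)
Entry: S -> Ac


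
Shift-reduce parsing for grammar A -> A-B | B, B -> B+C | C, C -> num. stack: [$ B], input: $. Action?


lookahead ∉ {+} so B won't extend; reduce A -> B
Action: reduce (A -> B)


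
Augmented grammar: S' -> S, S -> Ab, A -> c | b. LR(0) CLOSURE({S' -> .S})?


Start: S' -> .S
For each item with dot before a nonterminal B, add B -> .γ for every B-production
Closure: [S' -> .S, S -> .Ab, A -> .c, A -> .b]


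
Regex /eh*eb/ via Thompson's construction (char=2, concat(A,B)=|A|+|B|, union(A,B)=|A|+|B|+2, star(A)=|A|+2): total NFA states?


Syntax tree has 4 char leaf(s), 0 union(s), 1 star(s)
chars contribute 4×2 = 8; each union adds +2; each star adds +2
Total: 8 + 0 + 2 = 10 states


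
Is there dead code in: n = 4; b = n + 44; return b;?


n is read by b's definition; b is returned
No dead code


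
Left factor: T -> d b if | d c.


Common prefix: 'd'
Factored: T -> d T', T' -> b if | c


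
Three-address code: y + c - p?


Break into single-operator statements:
t1 = y + c
t2 = t1 - p


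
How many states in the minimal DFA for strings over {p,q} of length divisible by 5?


Track length mod 5: states 0..4, accept at 0
Minimal DFA: 5 states


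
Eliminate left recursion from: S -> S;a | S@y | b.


Left-recursive alternatives: S;a, S@y; non-recursive: b
Introduce S': S -> bS', S' -> ;aS' | @yS' | ε


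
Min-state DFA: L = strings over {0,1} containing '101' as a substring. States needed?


KMP-style automaton: 3 progress states + 1 absorbing accept = 4
Minimal DFA: 4 states


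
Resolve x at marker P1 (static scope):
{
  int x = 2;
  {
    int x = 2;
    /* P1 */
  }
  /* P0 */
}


x declared in the same block as P1
x = 2


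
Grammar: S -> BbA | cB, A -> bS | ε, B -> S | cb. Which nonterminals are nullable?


A nonterminal is nullable iff some alternative derives ε (directly, or every symbol in it is nullable)
Nullable: {A}


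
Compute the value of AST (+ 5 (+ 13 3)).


Evaluate inner: (+ 13 3) = 16
Evaluate root: (+ 5 16) = 21
Result: 21


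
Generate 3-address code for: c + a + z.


Break into single-operator statements:
t1 = c + a
t2 = t1 + z


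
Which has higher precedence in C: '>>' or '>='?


'>>' is shift (level 8); '>=' is relational (level 7)
Higher level binds tighter
'>>' has higher precedence than '>='


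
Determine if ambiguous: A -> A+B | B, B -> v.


precedence layered via separate nonterminal B: deterministic
Unambiguous


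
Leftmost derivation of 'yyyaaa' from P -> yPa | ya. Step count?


Derivation: P => yPa => yyPaa => yyyaaa
Steps: 3


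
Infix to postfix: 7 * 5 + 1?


Left to right (same or higher precedence on left)
Postfix: 7 5 * 1 +


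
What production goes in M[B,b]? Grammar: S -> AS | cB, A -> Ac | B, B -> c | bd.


For [B, b]: 'b' ∈ FIRST(bd)
Entry: B -> bd


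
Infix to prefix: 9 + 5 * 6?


'*' binds tighter: tree is (+ 9 (* 5 6))
Prefix: + 9 * 5 6


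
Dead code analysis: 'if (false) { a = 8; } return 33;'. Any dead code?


condition is constant false, so the whole block is unreachable
Dead: 'if (false) { a = 8; }'


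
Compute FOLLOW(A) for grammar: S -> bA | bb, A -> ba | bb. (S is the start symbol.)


$ ∈ FOLLOW(S). For each A -> αBβ: add FIRST(β)\{ε} to FOLLOW(B); if β nullable, add FOLLOW(A).
FOLLOW(A) = {$}
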